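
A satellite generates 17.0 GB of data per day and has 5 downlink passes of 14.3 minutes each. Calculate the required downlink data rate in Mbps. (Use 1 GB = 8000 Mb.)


total contact time = 5 * 14.3 * 60 = 4290.0000 s
data = 17.0 GB = 136000.0000 Mb
rate = 136000.0000 / 4290.0000 = 31.7016 Mbps

31.7016 Mbps


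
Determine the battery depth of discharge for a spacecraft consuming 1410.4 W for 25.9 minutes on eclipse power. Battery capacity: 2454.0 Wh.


E_used = P * t / 60 = 1410.4 * 25.9 / 60 = 608.8227 Wh
DOD = E_used / E_total * 100 = 608.8227 / 2454.0 * 100
DOD = 24.8094 %

24.8094 %


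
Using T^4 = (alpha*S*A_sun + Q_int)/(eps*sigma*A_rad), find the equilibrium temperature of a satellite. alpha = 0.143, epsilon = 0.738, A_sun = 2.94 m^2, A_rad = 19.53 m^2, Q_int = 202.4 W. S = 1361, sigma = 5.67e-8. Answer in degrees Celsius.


Numerator = alpha*S*A_sun + Q_int = 0.143*1361*2.94 + 202.4 = 774.5916 W
Denominator = eps*sigma*A_rad = 0.738*5.67e-8*19.53 = 8.1722504e-07 W/K^4
T^4 = 9.4783148e+08 K^4
T = 175.4619 K = -97.6881 C

-97.6881 degrees Celsius


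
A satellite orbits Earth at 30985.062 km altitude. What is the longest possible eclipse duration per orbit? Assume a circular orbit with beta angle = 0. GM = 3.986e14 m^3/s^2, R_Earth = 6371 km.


r = 37356.0620 km
T = 1197.5719 min
Eclipse fraction = arcsin(R_E/r)/pi = arcsin(6371.0000/37356.0620)/pi
= arcsin(0.170548)/pi = 0.05455378
Eclipse duration = 0.05455378 * 1197.5719 = 65.3321 min

65.3321 minutes


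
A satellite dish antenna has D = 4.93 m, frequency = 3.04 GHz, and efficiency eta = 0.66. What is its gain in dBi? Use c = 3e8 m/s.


lambda = c/f = 3e8 / 3.04e+09 = 0.09868421 m
G = eta*(pi*D/lambda)^2 = 0.66*(pi*4.93/0.09868421)^2
G = 16257.0663 (linear)
G = 10*log10(16257.0663) = 42.1104 dBi

42.1104 dBi


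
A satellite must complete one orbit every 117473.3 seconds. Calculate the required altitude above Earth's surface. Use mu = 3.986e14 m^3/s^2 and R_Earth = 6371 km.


T = 117473.3 s
r = (mu*T^2/(4*pi^2))^(1/3) = (3.986e14 * 117473.3^2 / (4*pi^2))^(1/3)
r = 5.1842424e+07 m = 51842.4239 km
alt = r - R_E = 51842.4239 - 6371 = 45471.4239 km

45471.4239 km


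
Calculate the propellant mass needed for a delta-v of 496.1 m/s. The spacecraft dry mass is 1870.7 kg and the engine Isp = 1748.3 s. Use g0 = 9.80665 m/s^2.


ve = Isp * g0 = 1748.3 * 9.80665 = 17144.966195 m/s
mass ratio = exp(dv/ve) = exp(496.1/17144.966195) = 1.02935831
m_prop = m_dry * (mr - 1) = 1870.7 * (1.02935831 - 1)
m_prop = 54.9206 kg

54.9206 kg


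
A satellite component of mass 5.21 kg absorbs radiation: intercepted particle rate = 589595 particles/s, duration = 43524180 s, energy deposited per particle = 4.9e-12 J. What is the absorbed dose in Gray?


Total energy deposited = rate * time * E_per
  = 589595 * 43524180 * 4.9e-12 = 125.7420 J
Dose = E_total / mass = 125.7420 / 5.21
Dose = 24.1347 Gy

24.1347 Gy


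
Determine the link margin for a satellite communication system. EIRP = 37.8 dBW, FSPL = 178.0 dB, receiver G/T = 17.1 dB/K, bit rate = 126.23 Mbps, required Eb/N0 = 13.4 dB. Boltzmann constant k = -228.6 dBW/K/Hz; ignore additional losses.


C/N0 = EIRP - FSPL + G/T - k = 37.8 - 178.0 + 17.1 - (-228.6)
C/N0 = 105.5000 dB-Hz
R_b = 126.23 Mbps = 1.2623e+08 bps -> 10*log10(R_b) = 81.0116 dB-Hz
Eb/N0 = C/N0 - 10*log10(R_b) = 105.5000 - 81.0116 = 24.4884 dB
Margin = Eb/N0 - Eb/N0_req = 24.4884 - 13.4 = 11.0884 dB (link closes)

11.0884 dB


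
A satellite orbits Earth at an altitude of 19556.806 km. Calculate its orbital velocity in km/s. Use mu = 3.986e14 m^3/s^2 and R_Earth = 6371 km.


r = R_E + alt = 6371.0 + 19556.806 = 25927.8060 km = 2.5927806e+07 m
v = sqrt(mu/r) = sqrt(3.986e14 / 2.5927806e+07) = 3920.9000 m/s = 3.9209 km/s

3.9209 km/s


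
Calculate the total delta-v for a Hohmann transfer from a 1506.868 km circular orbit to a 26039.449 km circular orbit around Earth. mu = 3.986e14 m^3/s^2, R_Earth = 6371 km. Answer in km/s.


r1 = 7877.8680 km = 7.877868e+06 m
r2 = 32410.4490 km = 3.2410449e+07 m
dv1 = sqrt(mu/r1)*(sqrt(2*r2/(r1+r2)) - 1) = 1909.4233 m/s
dv2 = sqrt(mu/r2)*(1 - sqrt(2*r1/(r1+r2))) = 1313.8349 m/s
total dv = |dv1| + |dv2| = 1909.4233 + 1313.8349 = 3223.2582 m/s = 3.2233 km/s

3.2233 km/s


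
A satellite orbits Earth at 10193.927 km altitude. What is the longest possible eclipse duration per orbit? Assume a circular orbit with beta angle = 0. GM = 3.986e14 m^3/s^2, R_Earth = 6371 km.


r = 16564.9270 km
T = 353.6261 min
Eclipse fraction = arcsin(R_E/r)/pi = arcsin(6371.0000/16564.9270)/pi
= arcsin(0.3846078)/pi = 0.1256633
Eclipse duration = 0.1256633 * 353.6261 = 44.4378 min

44.4378 minutes


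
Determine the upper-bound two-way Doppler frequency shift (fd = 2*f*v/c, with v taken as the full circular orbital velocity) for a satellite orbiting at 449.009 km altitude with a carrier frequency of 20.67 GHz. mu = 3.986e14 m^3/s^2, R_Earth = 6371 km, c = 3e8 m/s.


r = 6.820009e+06 m
v = sqrt(mu/r) = 7644.9768 m/s (worst-case radial velocity)
f = 20.67 GHz = 2.067e+10 Hz
fd = 2*f*v/c = 2*2.067e+10*7644.9768/3.0e+08
fd = 1.0534778e+06 Hz

1.0535e+06 Hz


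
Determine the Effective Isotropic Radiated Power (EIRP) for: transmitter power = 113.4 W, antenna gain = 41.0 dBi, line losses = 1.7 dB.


Pt = 113.4 W = 20.5461 dBW
EIRP = Pt_dBW + Gt - losses = 20.5461 + 41.0 - 1.7 = 59.8461 dBW

59.8461 dBW


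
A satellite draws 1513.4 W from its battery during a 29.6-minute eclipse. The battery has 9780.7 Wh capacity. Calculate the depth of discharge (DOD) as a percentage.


E_used = P * t / 60 = 1513.4 * 29.6 / 60 = 746.6107 Wh
DOD = E_used / E_total * 100 = 746.6107 / 9780.7 * 100
DOD = 7.6335 %

7.6335 %


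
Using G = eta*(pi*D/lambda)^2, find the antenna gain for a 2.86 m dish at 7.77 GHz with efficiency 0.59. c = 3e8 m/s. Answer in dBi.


lambda = c/f = 3e8 / 7.77e+09 = 0.03861004 m
G = eta*(pi*D/lambda)^2 = 0.59*(pi*2.86/0.03861004)^2
G = 31950.9188 (linear)
G = 10*log10(31950.9188) = 45.0448 dBi

45.0448 dBi


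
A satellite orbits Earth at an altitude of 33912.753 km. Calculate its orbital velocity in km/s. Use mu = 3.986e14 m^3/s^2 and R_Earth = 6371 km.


r = R_E + alt = 6371.0 + 33912.753 = 40283.7530 km = 4.0283753e+07 m
v = sqrt(mu/r) = sqrt(3.986e14 / 4.0283753e+07) = 3145.6014 m/s = 3.1456 km/s

3.1456 km/s


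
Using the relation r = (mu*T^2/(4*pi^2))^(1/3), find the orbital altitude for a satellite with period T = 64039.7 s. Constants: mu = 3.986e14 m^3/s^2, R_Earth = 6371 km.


T = 64039.7 s
r = (mu*T^2/(4*pi^2))^(1/3) = (3.986e14 * 64039.7^2 / (4*pi^2))^(1/3)
r = 3.4595959e+07 m = 34595.9594 km
alt = r - R_E = 34595.9594 - 6371 = 28224.9594 km

28224.9594 km


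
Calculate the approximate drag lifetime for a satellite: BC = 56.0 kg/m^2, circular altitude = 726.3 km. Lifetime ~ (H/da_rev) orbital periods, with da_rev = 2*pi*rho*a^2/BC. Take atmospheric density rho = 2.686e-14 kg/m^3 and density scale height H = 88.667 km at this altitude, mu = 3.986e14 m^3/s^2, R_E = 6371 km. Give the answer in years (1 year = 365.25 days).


a = R_E + alt = 7097.3000 km = 7.0973e+06 m
da_rev = 2*pi*rho*a^2/BC = 2*pi*2.686e-14*(7.0973e+06)^2/56.0 = 0.151804336 m per revolution
N = H/da_rev = 88667.0000 m / 0.151804336 m = 584087.4015 revolutions
P = 2*pi*sqrt(a^3/mu) = 5950.4658 s
lifetime = N*P = 584087.4015 * 5950.4658 = 3.4755921e+09 s = 40226.7607 days
years = 40226.7607 / 365.25 = 110.1349 years

110.1349 years


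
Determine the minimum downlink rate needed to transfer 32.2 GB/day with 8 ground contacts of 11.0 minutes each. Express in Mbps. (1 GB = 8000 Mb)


total contact time = 8 * 11.0 * 60 = 5280.0000 s
data = 32.2 GB = 257600.0000 Mb
rate = 257600.0000 / 5280.0000 = 48.7879 Mbps

48.7879 Mbps


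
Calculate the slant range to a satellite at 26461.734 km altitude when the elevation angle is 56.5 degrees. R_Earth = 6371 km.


h = 26461.734 km, el = 56.5 deg
d = -R_E*sin(el) + sqrt((R_E*sin(el))^2 + 2*R_E*h + h^2)
d = -6371.0000*sin(0.986111) + sqrt((6371.0000*0.8338858)^2 + 2*6371.0000*26461.734 + 26461.734^2)
d = 27331.2014 km

27331.2014 km


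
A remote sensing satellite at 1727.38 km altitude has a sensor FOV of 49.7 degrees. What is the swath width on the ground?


FOV = 49.7 deg = 0.8674286 rad
swath = 2 * alt * tan(FOV/2) = 2 * 1727.38 * tan(0.4337143)
swath = 2 * 1727.38 * 0.4631243
swath = 1599.9832 km

1599.9832 km


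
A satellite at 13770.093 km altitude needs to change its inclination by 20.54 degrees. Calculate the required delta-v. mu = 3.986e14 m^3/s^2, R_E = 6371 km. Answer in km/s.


r = 20141.0930 km = 2.0141093e+07 m
V = sqrt(mu/r) = 4448.6386 m/s
di = 20.54 deg = 0.3584906 rad
dV = 2*V*sin(di/2) = 2*4448.6386*sin(0.1792453)
dV = 1586.2691 m/s = 1.5863 km/s

1.5863 km/s


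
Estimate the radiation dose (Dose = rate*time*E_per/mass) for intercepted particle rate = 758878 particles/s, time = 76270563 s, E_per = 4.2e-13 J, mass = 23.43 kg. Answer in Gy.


Total energy deposited = rate * time * E_per
  = 758878 * 76270563 * 4.2e-13 = 24.3096 J
Dose = E_total / mass = 24.3096 / 23.43
Dose = 1.0375 Gy

1.0375 Gy


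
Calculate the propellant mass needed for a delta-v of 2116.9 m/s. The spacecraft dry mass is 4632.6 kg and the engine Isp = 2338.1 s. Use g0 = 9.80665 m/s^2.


ve = Isp * g0 = 2338.1 * 9.80665 = 22928.928365 m/s
mass ratio = exp(dv/ve) = exp(2116.9/22928.928365) = 1.09672056
m_prop = m_dry * (mr - 1) = 4632.6 * (1.09672056 - 1)
m_prop = 448.0677 kg

448.0677 kg


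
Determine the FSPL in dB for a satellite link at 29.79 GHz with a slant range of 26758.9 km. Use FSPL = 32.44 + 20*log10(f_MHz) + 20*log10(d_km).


f = 29.79 GHz = 29790.0000 MHz
d = 26758.9 km
FSPL = 32.44 + 20*log10(29790.0000) + 20*log10(26758.9)
FSPL = 32.44 + 89.4814 + 88.5494
FSPL = 210.4708 dB

210.4708 dB


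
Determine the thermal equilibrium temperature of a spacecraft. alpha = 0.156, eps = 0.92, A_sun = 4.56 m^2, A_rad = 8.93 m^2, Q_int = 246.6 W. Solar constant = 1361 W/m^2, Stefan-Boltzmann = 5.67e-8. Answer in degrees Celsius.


Numerator = alpha*S*A_sun + Q_int = 0.156*1361*4.56 + 246.6 = 1214.7610 W
Denominator = eps*sigma*A_rad = 0.92*5.67e-8*8.93 = 4.6582452e-07 W/K^4
T^4 = 2.6077652e+09 K^4
T = 225.9785 K = -47.1715 C

-47.1715 degrees Celsius


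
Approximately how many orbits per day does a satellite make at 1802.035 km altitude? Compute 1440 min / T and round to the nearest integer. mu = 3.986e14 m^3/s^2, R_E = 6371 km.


r = 8.173035e+06 m
T = 2*pi*sqrt(r^3/mu) = 7353.3673 s = 122.5561 min
revs/day = 1440 / 122.5561 = 11.7497
Rounded: 12 revolutions per day

12 revolutions per day


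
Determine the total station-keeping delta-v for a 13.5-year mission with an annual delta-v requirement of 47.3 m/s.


dV = rate * years = 47.3 * 13.5
dV = 638.5500 m/s

638.5500 m/s


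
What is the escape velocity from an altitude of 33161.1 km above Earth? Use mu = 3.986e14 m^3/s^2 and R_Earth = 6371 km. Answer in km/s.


r = 6371.0 + 33161.1 = 39532.1000 km = 3.95321e+07 m
v_esc = sqrt(2*mu/r) = sqrt(2*3.986e14 / 3.95321e+07)
v_esc = 4490.6448 m/s = 4.4906 km/s

4.4906 km/s


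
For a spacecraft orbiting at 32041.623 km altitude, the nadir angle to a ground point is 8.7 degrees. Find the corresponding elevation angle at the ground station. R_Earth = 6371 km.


r = R_E + alt = 38412.6230 km
Law of sines in the satellite / Earth-center / ground-point triangle:
  sin(nadir)/R_E = sin(90 + el)/r  =>  cos(el) = (r/R_E)*sin(nadir)
cos(el) = (38412.6230 / 6371.0000) * sin(8.7 deg) = 0.9119957
el = arccos(0.9119957) = 24.2174 deg
(Earth-central angle = 90 - nadir - el = 57.0826 deg)

24.2174 degrees


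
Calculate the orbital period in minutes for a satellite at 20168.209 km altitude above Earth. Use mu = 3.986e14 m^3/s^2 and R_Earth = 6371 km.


r = 26539.2090 km = 2.6539209e+07 m
T = 2*pi*sqrt(r^3/mu) = 2*pi*sqrt(1.8692351e+22 / 3.986e14)
T = 43027.2097 s = 717.1202 min

717.1202 minutes


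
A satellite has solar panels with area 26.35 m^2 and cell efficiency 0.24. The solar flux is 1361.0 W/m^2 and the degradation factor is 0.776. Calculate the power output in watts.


P = area * eta * S * degradation
P = 26.35 * 0.24 * 1361.0 * 0.776
P = 6679.0041 W

6679.0041 W


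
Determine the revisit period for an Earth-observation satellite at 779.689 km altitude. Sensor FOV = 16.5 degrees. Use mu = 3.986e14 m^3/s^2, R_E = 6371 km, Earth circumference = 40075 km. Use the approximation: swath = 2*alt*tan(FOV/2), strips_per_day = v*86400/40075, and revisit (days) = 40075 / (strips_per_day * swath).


swath = 2*779.689*tan(0.1439897) = 226.0990 km
v = sqrt(mu/r) = 7466.1155 m/s = 7.4661 km/s
strips/day = v*86400/40075 = 7.4661*86400/40075 = 16.0966
coverage/day = strips * swath = 16.0966 * 226.0990 = 3639.4323 km
revisit = 40075 / 3639.4323 = 11.0113 days

11.0113 days


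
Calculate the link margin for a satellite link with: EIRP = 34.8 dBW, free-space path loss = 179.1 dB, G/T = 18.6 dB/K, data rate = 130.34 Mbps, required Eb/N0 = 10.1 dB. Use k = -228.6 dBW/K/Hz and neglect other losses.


C/N0 = EIRP - FSPL + G/T - k = 34.8 - 179.1 + 18.6 - (-228.6)
C/N0 = 102.9000 dB-Hz
R_b = 130.34 Mbps = 1.3034e+08 bps -> 10*log10(R_b) = 81.1508 dB-Hz
Eb/N0 = C/N0 - 10*log10(R_b) = 102.9000 - 81.1508 = 21.7492 dB
Margin = Eb/N0 - Eb/N0_req = 21.7492 - 10.1 = 11.6492 dB (link closes)

11.6492 dB


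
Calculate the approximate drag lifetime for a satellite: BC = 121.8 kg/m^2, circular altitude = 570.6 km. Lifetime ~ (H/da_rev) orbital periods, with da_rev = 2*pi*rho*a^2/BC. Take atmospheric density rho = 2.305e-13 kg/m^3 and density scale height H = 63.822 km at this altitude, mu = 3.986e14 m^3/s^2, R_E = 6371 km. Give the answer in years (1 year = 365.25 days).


a = R_E + alt = 6941.6000 km = 6.9416e+06 m
da_rev = 2*pi*rho*a^2/BC = 2*pi*2.305e-13*(6.9416e+06)^2/121.8 = 0.572957856 m per revolution
N = H/da_rev = 63822.0000 m / 0.572957856 m = 111390.3917 revolutions
P = 2*pi*sqrt(a^3/mu) = 5755.7324 s
lifetime = N*P = 111390.3917 * 5755.7324 = 6.4113329e+08 s = 7420.5242 days
years = 7420.5242 / 365.25 = 20.3163 years

20.3163 years


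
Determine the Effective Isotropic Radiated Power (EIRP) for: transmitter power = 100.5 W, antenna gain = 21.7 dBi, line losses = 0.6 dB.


Pt = 100.5 W = 20.0217 dBW
EIRP = Pt_dBW + Gt - losses = 20.0217 + 21.7 - 0.6 = 41.1217 dBW

41.1217 dBW


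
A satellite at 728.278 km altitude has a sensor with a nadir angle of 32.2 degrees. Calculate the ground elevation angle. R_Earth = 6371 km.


r = R_E + alt = 7099.2780 km
Law of sines in the satellite / Earth-center / ground-point triangle:
  sin(nadir)/R_E = sin(90 + el)/r  =>  cos(el) = (r/R_E)*sin(nadir)
cos(el) = (7099.2780 / 6371.0000) * sin(32.2 deg) = 0.5937901
el = arccos(0.5937901) = 53.5736 deg
(Earth-central angle = 90 - nadir - el = 4.2264 deg)

53.5736 degrees


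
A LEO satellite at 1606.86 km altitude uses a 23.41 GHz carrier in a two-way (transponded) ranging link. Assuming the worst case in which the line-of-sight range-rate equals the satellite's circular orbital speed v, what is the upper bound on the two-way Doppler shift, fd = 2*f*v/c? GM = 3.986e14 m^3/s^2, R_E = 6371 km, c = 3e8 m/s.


r = 7.97786e+06 m
v = sqrt(mu/r) = 7068.4704 m/s (worst-case radial velocity)
f = 23.41 GHz = 2.341e+10 Hz
fd = 2*f*v/c = 2*2.341e+10*7068.4704/3.0e+08
fd = 1.1031526e+06 Hz

1.1032e+06 Hz


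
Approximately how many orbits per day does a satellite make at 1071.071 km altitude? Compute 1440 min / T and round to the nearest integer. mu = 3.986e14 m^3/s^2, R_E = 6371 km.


r = 7.442071e+06 m
T = 2*pi*sqrt(r^3/mu) = 6389.2802 s = 106.4880 min
revs/day = 1440 / 106.4880 = 13.5227
Rounded: 14 revolutions per day

14 revolutions per day


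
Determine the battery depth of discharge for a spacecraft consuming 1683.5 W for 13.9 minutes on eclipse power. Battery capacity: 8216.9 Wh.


E_used = P * t / 60 = 1683.5 * 13.9 / 60 = 390.0108 Wh
DOD = E_used / E_total * 100 = 390.0108 / 8216.9 * 100
DOD = 4.7464 %

4.7464 %


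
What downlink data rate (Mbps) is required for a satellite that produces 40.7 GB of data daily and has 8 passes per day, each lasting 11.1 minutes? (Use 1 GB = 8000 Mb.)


total contact time = 8 * 11.1 * 60 = 5328.0000 s
data = 40.7 GB = 325600.0000 Mb
rate = 325600.0000 / 5328.0000 = 61.1111 Mbps

61.1111 Mbps


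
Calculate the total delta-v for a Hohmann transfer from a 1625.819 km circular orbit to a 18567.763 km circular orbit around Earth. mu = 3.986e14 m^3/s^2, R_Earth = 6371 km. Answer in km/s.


r1 = 7996.8190 km = 7.996819e+06 m
r2 = 24938.7630 km = 2.4938763e+07 m
dv1 = sqrt(mu/r1)*(sqrt(2*r2/(r1+r2)) - 1) = 1628.1133 m/s
dv2 = sqrt(mu/r2)*(1 - sqrt(2*r1/(r1+r2))) = 1211.9507 m/s
total dv = |dv1| + |dv2| = 1628.1133 + 1211.9507 = 2840.0640 m/s = 2.8401 km/s

2.8401 km/s


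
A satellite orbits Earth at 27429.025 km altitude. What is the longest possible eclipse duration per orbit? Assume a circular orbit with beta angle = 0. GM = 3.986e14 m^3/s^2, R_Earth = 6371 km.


r = 33800.0250 km
T = 1030.7077 min
Eclipse fraction = arcsin(R_E/r)/pi = arcsin(6371.0000/33800.0250)/pi
= arcsin(0.188491)/pi = 0.06035963
Eclipse duration = 0.06035963 * 1030.7077 = 62.2131 min

62.2131 minutes


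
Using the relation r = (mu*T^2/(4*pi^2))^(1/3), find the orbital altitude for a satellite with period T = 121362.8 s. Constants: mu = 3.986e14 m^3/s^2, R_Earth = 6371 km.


T = 121362.8 s
r = (mu*T^2/(4*pi^2))^(1/3) = (3.986e14 * 121362.8^2 / (4*pi^2))^(1/3)
r = 5.2980523e+07 m = 52980.5234 km
alt = r - R_E = 52980.5234 - 6371 = 46609.5234 km

46609.5234 km


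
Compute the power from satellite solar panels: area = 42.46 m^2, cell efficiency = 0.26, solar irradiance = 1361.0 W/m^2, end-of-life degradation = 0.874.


P = area * eta * S * degradation
P = 42.46 * 0.26 * 1361.0 * 0.874
P = 13131.7588 W

13131.7588 W


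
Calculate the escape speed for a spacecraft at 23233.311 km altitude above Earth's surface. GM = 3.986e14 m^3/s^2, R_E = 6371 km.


r = 6371.0 + 23233.311 = 29604.3110 km = 2.9604311e+07 m
v_esc = sqrt(2*mu/r) = sqrt(2*3.986e14 / 2.9604311e+07)
v_esc = 5189.2688 m/s = 5.1893 km/s

5.1893 km/s


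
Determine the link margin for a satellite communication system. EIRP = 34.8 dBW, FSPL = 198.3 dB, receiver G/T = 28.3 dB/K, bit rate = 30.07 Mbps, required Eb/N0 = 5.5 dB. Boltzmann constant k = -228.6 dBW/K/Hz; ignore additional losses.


C/N0 = EIRP - FSPL + G/T - k = 34.8 - 198.3 + 28.3 - (-228.6)
C/N0 = 93.4000 dB-Hz
R_b = 30.07 Mbps = 3.007e+07 bps -> 10*log10(R_b) = 74.7813 dB-Hz
Eb/N0 = C/N0 - 10*log10(R_b) = 93.4000 - 74.7813 = 18.6187 dB
Margin = Eb/N0 - Eb/N0_req = 18.6187 - 5.5 = 13.1187 dB (link closes)

13.1187 dB


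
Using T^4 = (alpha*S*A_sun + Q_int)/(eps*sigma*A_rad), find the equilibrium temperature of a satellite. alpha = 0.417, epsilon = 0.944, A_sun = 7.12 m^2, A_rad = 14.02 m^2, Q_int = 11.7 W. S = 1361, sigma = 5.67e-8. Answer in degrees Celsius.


Numerator = alpha*S*A_sun + Q_int = 0.417*1361*7.12 + 11.7 = 4052.5634 W
Denominator = eps*sigma*A_rad = 0.944*5.67e-8*14.02 = 7.504177e-07 W/K^4
T^4 = 5.4004103e+09 K^4
T = 271.0857 K = -2.0643 C

-2.0643 degrees Celsius


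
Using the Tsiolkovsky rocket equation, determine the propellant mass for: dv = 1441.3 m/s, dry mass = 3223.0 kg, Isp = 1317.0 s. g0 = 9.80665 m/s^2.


ve = Isp * g0 = 1317.0 * 9.80665 = 12915.358050 m/s
mass ratio = exp(dv/ve) = exp(1441.3/12915.358050) = 1.11806087
m_prop = m_dry * (mr - 1) = 3223.0 * (1.11806087 - 1)
m_prop = 380.5102 kg

380.5102 kg


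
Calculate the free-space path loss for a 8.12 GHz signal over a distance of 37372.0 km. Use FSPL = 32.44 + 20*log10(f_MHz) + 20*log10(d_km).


f = 8.12 GHz = 8120.0000 MHz
d = 37372.0 km
FSPL = 32.44 + 20*log10(8120.0000) + 20*log10(37372.0)
FSPL = 32.44 + 78.1911 + 91.4509
FSPL = 202.0820 dB

202.0820 dB


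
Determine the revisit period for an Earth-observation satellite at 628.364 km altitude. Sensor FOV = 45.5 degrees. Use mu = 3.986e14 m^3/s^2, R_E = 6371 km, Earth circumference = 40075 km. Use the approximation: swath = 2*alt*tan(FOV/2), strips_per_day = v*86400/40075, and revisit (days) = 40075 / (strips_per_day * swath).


swath = 2*628.364*tan(0.3970624) = 526.9898 km
v = sqrt(mu/r) = 7546.3919 m/s = 7.5464 km/s
strips/day = v*86400/40075 = 7.5464*86400/40075 = 16.2697
coverage/day = strips * swath = 16.2697 * 526.9898 = 8573.9662 km
revisit = 40075 / 8573.9662 = 4.6740 days

4.6740 days


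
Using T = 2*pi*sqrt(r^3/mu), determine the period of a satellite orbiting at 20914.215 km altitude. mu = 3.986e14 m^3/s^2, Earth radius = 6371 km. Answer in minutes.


r = 27285.2150 km = 2.7285215e+07 m
T = 2*pi*sqrt(r^3/mu) = 2*pi*sqrt(2.0313378e+22 / 3.986e14)
T = 44854.1149 s = 747.5686 min

747.5686 minutes


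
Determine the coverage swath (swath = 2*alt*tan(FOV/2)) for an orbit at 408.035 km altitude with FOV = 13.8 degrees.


FOV = 13.8 deg = 0.2408554 rad
swath = 2 * alt * tan(FOV/2) = 2 * 408.035 * tan(0.1204277)
swath = 2 * 408.035 * 0.1210133
swath = 98.7553 km

98.7553 km


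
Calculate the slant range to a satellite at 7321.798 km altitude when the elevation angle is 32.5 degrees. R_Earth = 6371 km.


h = 7321.798 km, el = 32.5 deg
d = -R_E*sin(el) + sqrt((R_E*sin(el))^2 + 2*R_E*h + h^2)
d = -6371.0000*sin(0.567232) + sqrt((6371.0000*0.5372996)^2 + 2*6371.0000*7321.798 + 7321.798^2)
d = 9171.3445 km

9171.3445 km


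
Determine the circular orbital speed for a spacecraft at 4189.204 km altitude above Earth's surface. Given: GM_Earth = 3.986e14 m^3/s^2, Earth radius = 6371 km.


r = R_E + alt = 6371.0 + 4189.204 = 10560.2040 km = 1.0560204e+07 m
v = sqrt(mu/r) = sqrt(3.986e14 / 1.0560204e+07) = 6143.7353 m/s = 6.1437 km/s

6.1437 km/s


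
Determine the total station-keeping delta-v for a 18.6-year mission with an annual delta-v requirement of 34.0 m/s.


dV = rate * years = 34.0 * 18.6
dV = 632.4000 m/s

632.4000 m/s


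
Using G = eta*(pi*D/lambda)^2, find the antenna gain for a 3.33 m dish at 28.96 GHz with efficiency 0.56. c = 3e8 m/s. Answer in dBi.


lambda = c/f = 3e8 / 2.896e+10 = 0.01035912 m
G = eta*(pi*D/lambda)^2 = 0.56*(pi*3.33/0.01035912)^2
G = 571124.5712 (linear)
G = 10*log10(571124.5712) = 57.5673 dBi

57.5673 dBi


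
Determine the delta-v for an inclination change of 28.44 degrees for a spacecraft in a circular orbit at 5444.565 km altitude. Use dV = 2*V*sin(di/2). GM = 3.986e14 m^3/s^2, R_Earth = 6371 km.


r = 11815.5650 km = 1.1815565e+07 m
V = sqrt(mu/r) = 5808.1978 m/s
di = 28.44 deg = 0.4963716 rad
dV = 2*V*sin(di/2) = 2*5808.1978*sin(0.2481858)
dV = 2853.5185 m/s = 2.8535 km/s

2.8535 km/s


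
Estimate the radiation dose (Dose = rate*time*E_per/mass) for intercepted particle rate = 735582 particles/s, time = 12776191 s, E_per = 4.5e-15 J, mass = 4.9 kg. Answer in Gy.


Total energy deposited = rate * time * E_per
  = 735582 * 12776191 * 4.5e-15 = 0.04229071 J
Dose = E_total / mass = 0.04229071 / 4.9
Dose = 0.008630758 Gy

0.0086 Gy


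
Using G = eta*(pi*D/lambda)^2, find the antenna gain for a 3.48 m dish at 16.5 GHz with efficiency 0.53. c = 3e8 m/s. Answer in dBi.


lambda = c/f = 3e8 / 1.65e+10 = 0.01818182 m
G = eta*(pi*D/lambda)^2 = 0.53*(pi*3.48/0.01818182)^2
G = 191628.2272 (linear)
G = 10*log10(191628.2272) = 52.8246 dBi

52.8246 dBi


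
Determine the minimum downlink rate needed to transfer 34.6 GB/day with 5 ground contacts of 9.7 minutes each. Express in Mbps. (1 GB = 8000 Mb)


total contact time = 5 * 9.7 * 60 = 2910.0000 s
data = 34.6 GB = 276800.0000 Mb
rate = 276800.0000 / 2910.0000 = 95.1203 Mbps

95.1203 Mbps


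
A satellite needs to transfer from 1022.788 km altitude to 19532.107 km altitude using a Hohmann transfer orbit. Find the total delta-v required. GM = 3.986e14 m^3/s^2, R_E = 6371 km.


r1 = 7393.7880 km = 7.393788e+06 m
r2 = 25903.1070 km = 2.5903107e+07 m
dv1 = sqrt(mu/r1)*(sqrt(2*r2/(r1+r2)) - 1) = 1816.1459 m/s
dv2 = sqrt(mu/r2)*(1 - sqrt(2*r1/(r1+r2))) = 1308.5656 m/s
total dv = |dv1| + |dv2| = 1816.1459 + 1308.5656 = 3124.7115 m/s = 3.1247 km/s

3.1247 km/s


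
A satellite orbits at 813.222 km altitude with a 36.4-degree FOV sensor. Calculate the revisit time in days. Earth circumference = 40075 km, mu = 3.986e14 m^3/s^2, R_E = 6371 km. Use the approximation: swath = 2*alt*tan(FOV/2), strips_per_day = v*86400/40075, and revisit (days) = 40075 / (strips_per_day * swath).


swath = 2*813.222*tan(0.3176499) = 534.7476 km
v = sqrt(mu/r) = 7448.6707 m/s = 7.4487 km/s
strips/day = v*86400/40075 = 7.4487*86400/40075 = 16.0590
coverage/day = strips * swath = 16.0590 * 534.7476 = 8587.5210 km
revisit = 40075 / 8587.5210 = 4.6667 days

4.6667 days


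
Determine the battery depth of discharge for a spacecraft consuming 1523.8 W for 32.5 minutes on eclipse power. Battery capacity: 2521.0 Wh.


E_used = P * t / 60 = 1523.8 * 32.5 / 60 = 825.3917 Wh
DOD = E_used / E_total * 100 = 825.3917 / 2521.0 * 100
DOD = 32.7406 %

32.7406 %


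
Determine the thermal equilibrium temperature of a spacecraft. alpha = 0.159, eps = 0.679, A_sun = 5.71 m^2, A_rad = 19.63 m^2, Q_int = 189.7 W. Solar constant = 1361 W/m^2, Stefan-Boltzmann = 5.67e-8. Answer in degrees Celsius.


Numerator = alpha*S*A_sun + Q_int = 0.159*1361*5.71 + 189.7 = 1425.3383 W
Denominator = eps*sigma*A_rad = 0.679*5.67e-8*19.63 = 7.5574126e-07 W/K^4
T^4 = 1.8860136e+09 K^4
T = 208.3945 K = -64.7555 C

-64.7555 degrees Celsius


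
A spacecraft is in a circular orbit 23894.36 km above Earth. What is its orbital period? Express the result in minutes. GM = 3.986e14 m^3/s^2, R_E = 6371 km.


r = 30265.3600 km = 3.026536e+07 m
T = 2*pi*sqrt(r^3/mu) = 2*pi*sqrt(2.7722828e+22 / 3.986e14)
T = 52399.8432 s = 873.3307 min

873.3307 minutes


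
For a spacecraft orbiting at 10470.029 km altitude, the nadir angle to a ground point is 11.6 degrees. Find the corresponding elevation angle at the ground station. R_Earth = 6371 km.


r = R_E + alt = 16841.0290 km
Law of sines in the satellite / Earth-center / ground-point triangle:
  sin(nadir)/R_E = sin(90 + el)/r  =>  cos(el) = (r/R_E)*sin(nadir)
cos(el) = (16841.0290 / 6371.0000) * sin(11.6 deg) = 0.5315271
el = arccos(0.5315271) = 57.8913 deg
(Earth-central angle = 90 - nadir - el = 20.5087 deg)

57.8913 degrees


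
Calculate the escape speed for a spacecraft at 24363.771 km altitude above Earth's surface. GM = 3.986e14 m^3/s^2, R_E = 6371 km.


r = 6371.0 + 24363.771 = 30734.7710 km = 3.0734771e+07 m
v_esc = sqrt(2*mu/r) = sqrt(2*3.986e14 / 3.0734771e+07)
v_esc = 5092.9411 m/s = 5.0929 km/s

5.0929 km/s


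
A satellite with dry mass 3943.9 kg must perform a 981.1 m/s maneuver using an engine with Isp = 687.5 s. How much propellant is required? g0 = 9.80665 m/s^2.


ve = Isp * g0 = 687.5 * 9.80665 = 6742.071875 m/s
mass ratio = exp(dv/ve) = exp(981.1/6742.071875) = 1.15663979
m_prop = m_dry * (mr - 1) = 3943.9 * (1.15663979 - 1)
m_prop = 617.7717 kg

617.7717 kg


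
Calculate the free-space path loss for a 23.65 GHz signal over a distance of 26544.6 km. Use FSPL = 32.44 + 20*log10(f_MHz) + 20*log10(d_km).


f = 23.65 GHz = 23650.0000 MHz
d = 26544.6 km
FSPL = 32.44 + 20*log10(23650.0000) + 20*log10(26544.6)
FSPL = 32.44 + 87.4766 + 88.4795
FSPL = 208.3961 dB

208.3961 dB


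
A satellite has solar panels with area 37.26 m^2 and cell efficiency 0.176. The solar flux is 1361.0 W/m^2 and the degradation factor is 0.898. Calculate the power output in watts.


P = area * eta * S * degradation
P = 37.26 * 0.176 * 1361.0 * 0.898
P = 8014.7500 W

8014.7500 W


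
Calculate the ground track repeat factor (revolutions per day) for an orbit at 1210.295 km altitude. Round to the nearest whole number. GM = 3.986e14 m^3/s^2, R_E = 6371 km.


r = 7.581295e+06 m
T = 2*pi*sqrt(r^3/mu) = 6569.4092 s = 109.4902 min
revs/day = 1440 / 109.4902 = 13.1519
Rounded: 13 revolutions per day

13 revolutions per day


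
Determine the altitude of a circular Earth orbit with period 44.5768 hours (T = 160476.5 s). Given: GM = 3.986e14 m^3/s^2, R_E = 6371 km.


T = 160476.5 s
r = (mu*T^2/(4*pi^2))^(1/3) = (3.986e14 * 160476.5^2 / (4*pi^2))^(1/3)
r = 6.382637e+07 m = 63826.3704 km
alt = r - R_E = 63826.3704 - 6371 = 57455.3704 km

57455.3704 km


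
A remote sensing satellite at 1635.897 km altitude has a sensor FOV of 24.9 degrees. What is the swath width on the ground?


FOV = 24.9 deg = 0.434587 rad
swath = 2 * alt * tan(FOV/2) = 2 * 1635.897 * tan(0.2172935)
swath = 2 * 1635.897 * 0.2207793
swath = 722.3443 km

722.3443 km


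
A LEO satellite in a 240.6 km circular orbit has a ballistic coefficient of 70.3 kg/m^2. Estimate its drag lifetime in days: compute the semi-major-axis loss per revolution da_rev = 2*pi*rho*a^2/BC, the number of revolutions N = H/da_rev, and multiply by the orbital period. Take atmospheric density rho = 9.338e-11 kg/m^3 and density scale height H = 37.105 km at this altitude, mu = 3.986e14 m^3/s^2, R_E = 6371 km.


a = R_E + alt = 6611.6000 km = 6.6116e+06 m
da_rev = 2*pi*rho*a^2/BC = 2*pi*9.338e-11*(6.6116e+06)^2/70.3 = 364.830850 m per revolution
N = H/da_rev = 37105.0000 m / 364.830850 m = 101.7047 revolutions
P = 2*pi*sqrt(a^3/mu) = 5350.2131 s
lifetime = N*P = 101.7047 * 5350.2131 = 544141.6368 s = 6.2979 days

6.2979 days


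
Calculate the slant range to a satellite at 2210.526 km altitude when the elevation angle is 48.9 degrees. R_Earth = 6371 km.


h = 2210.526 km, el = 48.9 deg
d = -R_E*sin(el) + sqrt((R_E*sin(el))^2 + 2*R_E*h + h^2)
d = -6371.0000*sin(0.853466) + sqrt((6371.0000*0.7535634)^2 + 2*6371.0000*2210.526 + 2210.526^2)
d = 2689.1805 km

2689.1805 km


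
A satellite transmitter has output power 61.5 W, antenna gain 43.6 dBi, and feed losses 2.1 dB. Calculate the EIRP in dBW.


Pt = 61.5 W = 17.8888 dBW
EIRP = Pt_dBW + Gt - losses = 17.8888 + 43.6 - 2.1 = 59.3888 dBW

59.3888 dBW


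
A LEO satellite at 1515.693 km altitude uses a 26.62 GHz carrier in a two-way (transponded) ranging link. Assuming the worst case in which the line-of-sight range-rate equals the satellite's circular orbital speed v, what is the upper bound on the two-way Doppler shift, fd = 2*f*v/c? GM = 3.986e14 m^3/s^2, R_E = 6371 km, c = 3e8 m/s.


r = 7.886693e+06 m
v = sqrt(mu/r) = 7109.2073 m/s (worst-case radial velocity)
f = 26.62 GHz = 2.662e+10 Hz
fd = 2*f*v/c = 2*2.662e+10*7109.2073/3.0e+08
fd = 1.2616473e+06 Hz

1.2616e+06 Hz


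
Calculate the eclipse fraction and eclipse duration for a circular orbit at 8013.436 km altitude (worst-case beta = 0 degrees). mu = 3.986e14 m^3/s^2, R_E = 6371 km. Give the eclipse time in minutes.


r = 14384.4360 km
T = 286.1536 min
Eclipse fraction = arcsin(R_E/r)/pi = arcsin(6371.0000/14384.4360)/pi
= arcsin(0.4429093)/pi = 0.1460536
Eclipse duration = 0.1460536 * 286.1536 = 41.7938 min

41.7938 minutes


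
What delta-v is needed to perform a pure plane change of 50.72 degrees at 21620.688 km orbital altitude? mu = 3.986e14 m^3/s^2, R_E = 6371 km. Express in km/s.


r = 27991.6880 km = 2.7991688e+07 m
V = sqrt(mu/r) = 3773.5847 m/s
di = 50.72 deg = 0.885231 rad
dV = 2*V*sin(di/2) = 2*3773.5847*sin(0.4426155)
dV = 3232.4857 m/s = 3.2325 km/s

3.2325 km/s


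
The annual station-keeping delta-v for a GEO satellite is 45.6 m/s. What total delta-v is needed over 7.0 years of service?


dV = rate * years = 45.6 * 7.0
dV = 319.2000 m/s

319.2000 m/s


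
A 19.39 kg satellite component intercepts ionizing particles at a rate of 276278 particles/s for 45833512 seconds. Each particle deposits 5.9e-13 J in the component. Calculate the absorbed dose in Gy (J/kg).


Total energy deposited = rate * time * E_per
  = 276278 * 45833512 * 5.9e-13 = 7.4710 J
Dose = E_total / mass = 7.4710 / 19.39
Dose = 0.3853041 Gy

0.3853 Gy


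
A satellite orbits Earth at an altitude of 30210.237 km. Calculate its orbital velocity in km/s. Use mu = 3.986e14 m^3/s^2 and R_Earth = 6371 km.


r = R_E + alt = 6371.0 + 30210.237 = 36581.2370 km = 3.6581237e+07 m
v = sqrt(mu/r) = sqrt(3.986e14 / 3.6581237e+07) = 3300.9539 m/s = 3.3010 km/s

3.3010 km/s


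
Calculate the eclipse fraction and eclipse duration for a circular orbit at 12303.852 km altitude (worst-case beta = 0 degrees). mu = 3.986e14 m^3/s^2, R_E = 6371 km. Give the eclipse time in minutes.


r = 18674.8520 km
T = 423.2975 min
Eclipse fraction = arcsin(R_E/r)/pi = arcsin(6371.0000/18674.8520)/pi
= arcsin(0.341154)/pi = 0.1108178
Eclipse duration = 0.1108178 * 423.2975 = 46.9089 min

46.9089 minutes


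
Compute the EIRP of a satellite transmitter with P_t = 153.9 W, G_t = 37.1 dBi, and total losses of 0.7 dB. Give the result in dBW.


Pt = 153.9 W = 21.8724 dBW
EIRP = Pt_dBW + Gt - losses = 21.8724 + 37.1 - 0.7 = 58.2724 dBW

58.2724 dBW


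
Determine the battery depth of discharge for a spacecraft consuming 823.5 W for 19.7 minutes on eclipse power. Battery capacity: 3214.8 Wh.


E_used = P * t / 60 = 823.5 * 19.7 / 60 = 270.3825 Wh
DOD = E_used / E_total * 100 = 270.3825 / 3214.8 * 100
DOD = 8.4106 %

8.4106 %


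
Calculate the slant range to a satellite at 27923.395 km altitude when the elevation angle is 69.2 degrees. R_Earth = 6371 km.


h = 27923.395 km, el = 69.2 deg
d = -R_E*sin(el) + sqrt((R_E*sin(el))^2 + 2*R_E*h + h^2)
d = -6371.0000*sin(1.2078) + sqrt((6371.0000*0.9348257)^2 + 2*6371.0000*27923.395 + 27923.395^2)
d = 28263.9149 km

28263.9149 km


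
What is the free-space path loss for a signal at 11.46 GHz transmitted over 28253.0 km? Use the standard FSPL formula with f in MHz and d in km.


f = 11.46 GHz = 11460.0000 MHz
d = 28253.0 km
FSPL = 32.44 + 20*log10(11460.0000) + 20*log10(28253.0)
FSPL = 32.44 + 81.1837 + 89.0213
FSPL = 202.6450 dB

202.6450 dB


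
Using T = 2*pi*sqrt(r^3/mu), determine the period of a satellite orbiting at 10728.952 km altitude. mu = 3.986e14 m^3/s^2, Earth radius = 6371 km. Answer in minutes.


r = 17099.9520 km = 1.7099952e+07 m
T = 2*pi*sqrt(r^3/mu) = 2*pi*sqrt(5.0001689e+21 / 3.986e14)
T = 22253.7681 s = 370.8961 min

370.8961 minutes


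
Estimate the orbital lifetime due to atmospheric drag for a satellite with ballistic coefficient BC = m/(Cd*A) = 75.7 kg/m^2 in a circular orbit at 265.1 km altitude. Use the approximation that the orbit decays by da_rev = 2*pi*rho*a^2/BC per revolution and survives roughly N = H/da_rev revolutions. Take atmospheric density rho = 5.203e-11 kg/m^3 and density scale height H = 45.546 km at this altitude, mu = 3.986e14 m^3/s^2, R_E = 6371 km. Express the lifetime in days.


a = R_E + alt = 6636.1000 km = 6.6361e+06 m
da_rev = 2*pi*rho*a^2/BC = 2*pi*5.203e-11*(6.6361e+06)^2/75.7 = 190.179481 m per revolution
N = H/da_rev = 45546.0000 m / 190.179481 m = 239.4896 revolutions
P = 2*pi*sqrt(a^3/mu) = 5379.9793 s
lifetime = N*P = 239.4896 * 5379.9793 = 1.2884489e+06 s = 14.9126 days

14.9126 days


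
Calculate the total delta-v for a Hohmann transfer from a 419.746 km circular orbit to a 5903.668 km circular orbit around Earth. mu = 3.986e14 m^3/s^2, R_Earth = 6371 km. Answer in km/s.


r1 = 6790.7460 km = 6.790746e+06 m
r2 = 12274.6680 km = 1.2274668e+07 m
dv1 = sqrt(mu/r1)*(sqrt(2*r2/(r1+r2)) - 1) = 1032.3091 m/s
dv2 = sqrt(mu/r2)*(1 - sqrt(2*r1/(r1+r2))) = 888.8821 m/s
total dv = |dv1| + |dv2| = 1032.3091 + 888.8821 = 1921.1911 m/s = 1.9212 km/s

1.9212 km/s


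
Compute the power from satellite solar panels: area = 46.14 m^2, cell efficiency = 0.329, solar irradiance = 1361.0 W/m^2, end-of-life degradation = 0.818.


P = area * eta * S * degradation
P = 46.14 * 0.329 * 1361.0 * 0.818
P = 16899.9304 W

16899.9304 W


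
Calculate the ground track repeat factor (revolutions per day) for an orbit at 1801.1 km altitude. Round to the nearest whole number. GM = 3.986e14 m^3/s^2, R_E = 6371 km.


r = 8.1721e+06 m
T = 2*pi*sqrt(r^3/mu) = 7352.1055 s = 122.5351 min
revs/day = 1440 / 122.5351 = 11.7517
Rounded: 12 revolutions per day

12 revolutions per day


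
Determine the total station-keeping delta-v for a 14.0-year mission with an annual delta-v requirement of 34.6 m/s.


dV = rate * years = 34.6 * 14.0
dV = 484.4000 m/s

484.4000 m/s


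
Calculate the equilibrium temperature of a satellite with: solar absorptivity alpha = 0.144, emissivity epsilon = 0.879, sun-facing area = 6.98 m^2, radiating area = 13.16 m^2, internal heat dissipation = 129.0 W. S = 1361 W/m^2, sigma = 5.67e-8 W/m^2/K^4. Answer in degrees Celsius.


Numerator = alpha*S*A_sun + Q_int = 0.144*1361*6.98 + 129.0 = 1496.9683 W
Denominator = eps*sigma*A_rad = 0.879*5.67e-8*13.16 = 6.5588519e-07 W/K^4
T^4 = 2.2823634e+09 K^4
T = 218.5728 K = -54.5772 C

-54.5772 degrees Celsius


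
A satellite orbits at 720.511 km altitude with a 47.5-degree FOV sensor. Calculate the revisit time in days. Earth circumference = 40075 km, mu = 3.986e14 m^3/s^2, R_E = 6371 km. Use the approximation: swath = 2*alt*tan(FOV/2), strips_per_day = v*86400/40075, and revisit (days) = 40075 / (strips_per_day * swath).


swath = 2*720.511*tan(0.4145157) = 634.0649 km
v = sqrt(mu/r) = 7497.2028 m/s = 7.4972 km/s
strips/day = v*86400/40075 = 7.4972*86400/40075 = 16.1637
coverage/day = strips * swath = 16.1637 * 634.0649 = 10248.8031 km
revisit = 40075 / 10248.8031 = 3.9102 days

3.9102 days


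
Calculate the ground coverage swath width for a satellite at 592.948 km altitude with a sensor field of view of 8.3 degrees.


FOV = 8.3 deg = 0.1448623 rad
swath = 2 * alt * tan(FOV/2) = 2 * 592.948 * tan(0.07243116)
swath = 2 * 592.948 * 0.07255809
swath = 86.0464 km

86.0464 km


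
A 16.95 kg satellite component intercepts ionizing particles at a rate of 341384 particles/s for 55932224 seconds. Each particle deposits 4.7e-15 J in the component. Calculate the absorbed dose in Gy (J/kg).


Total energy deposited = rate * time * E_per
  = 341384 * 55932224 * 4.7e-15 = 0.08974352 J
Dose = E_total / mass = 0.08974352 / 16.95
Dose = 0.005294603 Gy

0.0053 Gy


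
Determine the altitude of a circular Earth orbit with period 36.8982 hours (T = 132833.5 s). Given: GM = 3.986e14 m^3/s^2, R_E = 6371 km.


T = 132833.5 s
r = (mu*T^2/(4*pi^2))^(1/3) = (3.986e14 * 132833.5^2 / (4*pi^2))^(1/3)
r = 5.6268361e+07 m = 56268.3608 km
alt = r - R_E = 56268.3608 - 6371 = 49897.3608 km

49897.3608 km


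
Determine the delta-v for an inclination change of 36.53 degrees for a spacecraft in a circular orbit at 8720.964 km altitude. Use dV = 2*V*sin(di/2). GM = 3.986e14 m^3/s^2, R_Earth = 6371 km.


r = 15091.9640 km = 1.5091964e+07 m
V = sqrt(mu/r) = 5139.2029 m/s
di = 36.53 deg = 0.6375688 rad
dV = 2*V*sin(di/2) = 2*5139.2029*sin(0.3187844)
dV = 3221.3801 m/s = 3.2214 km/s

3.2214 km/s


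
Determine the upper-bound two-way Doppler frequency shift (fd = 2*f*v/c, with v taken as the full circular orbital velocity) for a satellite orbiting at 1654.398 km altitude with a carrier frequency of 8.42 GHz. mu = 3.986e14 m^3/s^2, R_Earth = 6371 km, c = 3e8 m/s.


r = 8.025398e+06 m
v = sqrt(mu/r) = 7047.5044 m/s (worst-case radial velocity)
f = 8.42 GHz = 8.42e+09 Hz
fd = 2*f*v/c = 2*8.42e+09*7047.5044/3.0e+08
fd = 395599.9153 Hz

395599.9153 Hz


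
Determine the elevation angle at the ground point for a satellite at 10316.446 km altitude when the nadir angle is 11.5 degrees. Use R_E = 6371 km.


r = R_E + alt = 16687.4460 km
Law of sines in the satellite / Earth-center / ground-point triangle:
  sin(nadir)/R_E = sin(90 + el)/r  =>  cos(el) = (r/R_E)*sin(nadir)
cos(el) = (16687.4460 / 6371.0000) * sin(11.5 deg) = 0.5222009
el = arccos(0.5222009) = 58.5200 deg
(Earth-central angle = 90 - nadir - el = 19.9800 deg)

58.5200 degrees


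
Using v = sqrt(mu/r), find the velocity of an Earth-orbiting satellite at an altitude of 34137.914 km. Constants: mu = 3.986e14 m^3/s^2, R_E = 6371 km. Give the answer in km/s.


r = R_E + alt = 6371.0 + 34137.914 = 40508.9140 km = 4.0508914e+07 m
v = sqrt(mu/r) = sqrt(3.986e14 / 4.0508914e+07) = 3136.8471 m/s = 3.1368 km/s

3.1368 km/s
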